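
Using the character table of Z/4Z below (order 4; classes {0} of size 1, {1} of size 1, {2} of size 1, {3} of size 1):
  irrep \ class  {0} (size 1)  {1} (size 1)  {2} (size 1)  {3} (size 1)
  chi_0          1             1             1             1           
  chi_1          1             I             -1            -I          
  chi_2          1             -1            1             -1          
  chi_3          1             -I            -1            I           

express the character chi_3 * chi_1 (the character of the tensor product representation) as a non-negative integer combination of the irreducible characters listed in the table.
chi_3 tensor chi_1 = chi_0 (all other irreducibles have multiplicity 0).

Derivation: The character of a tensor product is the pointwise product (chi_3 * chi_1)(C) = chi_3(C) * chi_1(C):
  {0}: (1)*(1), {1}: (-I)*(I), {2}: (-1)*(-1), {3}: (I)*(-I)
so (chi_3 * chi_1) takes values
  {0} -> 1, {1} -> 1, {2} -> 1, {3} -> 1.
Now take the inner product of this character with each irreducible chi from the table, <chi_3*chi_1, chi> = (1/4) sum_C |C| (chi_3*chi_1)(C) conj(chi(C)):
  <chi_3*chi_1, chi_0> = (1/4)[1*(1)*conj(1) + 1*(1)*conj(1) + 1*(1)*conj(1) + 1*(1)*conj(1)]
      = (1/4)[(1) + (1) + (1) + (1)] = 4/4 = 1
  <chi_3*chi_1, chi_1> = (1/4)[1*(1)*conj(1) + 1*(1)*conj(I) + 1*(1)*conj(-1) + 1*(1)*conj(-I)]
      = (1/4)[(1) + (-I) + (-1) + (I)] = 0/4 = 0
  <chi_3*chi_1, chi_2> = (1/4)[1*(1)*conj(1) + 1*(1)*conj(-1) + 1*(1)*conj(1) + 1*(1)*conj(-1)]
      = (1/4)[(1) + (-1) + (1) + (-1)] = 0/4 = 0
  <chi_3*chi_1, chi_3> = (1/4)[1*(1)*conj(1) + 1*(1)*conj(-I) + 1*(1)*conj(-1) + 1*(1)*conj(I)]
      = (1/4)[(1) + (I) + (-1) + (-I)] = 0/4 = 0
(Exp terms are combined using exp(i*s)*conj(exp(i*t)) = exp(i*(s-t)), and sums of them are collapsed using the identity that for every m > 1 the m distinct m-th roots of unity sum to 0, e.g. 1 + exp(2*I*pi/3) + exp(-2*I*pi/3) = 0.)
Hence the multiplicities are chi_0: 1. Dimension check: dim(chi_3)*dim(chi_1) = 1*1 = 1 and sum (mult * dim) = 1*1 = 1.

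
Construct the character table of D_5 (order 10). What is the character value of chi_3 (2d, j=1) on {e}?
Conjugacy classes: {e} of size 1, {r^1, r^4} of size 2, {r^2, r^3} of size 2, {s, sr, ..., sr^4} of size 5.
Character table:
  irrep \ class              {e} (size 1)  {r^1, r^4} (size 2)  {r^2, r^3} (size 2)  {s, sr, ..., sr^4} (size 5)
  chi_1 (triv)               1             1                    1                    1                          
  chi_2 (sign: r->1, s->-1)  1             1                    1                    -1                         
  chi_3 (2d, j=1)            2             -1/2 + sqrt(5)/2     -sqrt(5)/2 - 1/2     0                          
  chi_4 (2d, j=2)            2             -sqrt(5)/2 - 1/2     -1/2 + sqrt(5)/2     0                          

Spot check: chi_3 (2d, j=1) on {e} = 2.

Why: D_5 has order 2*5 = 10 with 4 conjugacy classes, hence 4 irreducibles. Sum of squared dims 1 + 1 + 4 + 4 = 10 = |G|. Linear characters come from the abelianisation; the 2-dimensional irreps have character r^k -> 2*cos(2*pi*j*k/5), reflections -> 0.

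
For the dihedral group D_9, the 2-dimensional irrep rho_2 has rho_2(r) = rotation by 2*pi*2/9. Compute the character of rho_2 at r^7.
chi_{rho_2}(r^7) = 2*cos(2*pi*2*7/9) = -2*cos(pi/9)

Proof sketch: rho_2(r^7) is rotation by angle 2*pi*2*7/9, whose trace is 2*cos(2*pi*2*7/9) = -2*cos(pi/9).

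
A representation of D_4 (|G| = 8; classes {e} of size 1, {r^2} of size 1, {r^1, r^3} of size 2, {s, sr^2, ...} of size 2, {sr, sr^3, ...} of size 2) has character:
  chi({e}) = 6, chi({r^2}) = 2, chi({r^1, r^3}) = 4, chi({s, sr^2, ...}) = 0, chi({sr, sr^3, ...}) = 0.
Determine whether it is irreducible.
Not irreducible (reducible): <chi, chi> = 9 > 1.

Argument: <chi, chi> = (1/|G|) sum_C |C| * |chi(C)|^2 = (1/8)[1*|6|^2 + 1*|2|^2 + 2*|4|^2 + 2*|0|^2 + 2*|0|^2]
  = (1/8)[(36) + (4) + (32) + (0) + (0)] = 72/8 = 9.
A character is irreducible iff <chi, chi> = 1, so this representation is reducible.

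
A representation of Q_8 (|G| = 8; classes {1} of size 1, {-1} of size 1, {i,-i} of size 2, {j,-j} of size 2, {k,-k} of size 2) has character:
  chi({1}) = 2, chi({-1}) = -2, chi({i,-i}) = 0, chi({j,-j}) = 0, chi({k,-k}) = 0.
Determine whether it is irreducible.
Irreducible: <chi, chi> = 1.

Derivation: <chi, chi> = (1/|G|) sum_C |C| * |chi(C)|^2 = (1/8)[1*|2|^2 + 1*|-2|^2 + 2*|0|^2 + 2*|0|^2 + 2*|0|^2]
  = (1/8)[(4) + (4) + (0) + (0) + (0)] = 8/8 = 1.
A character is irreducible iff <chi, chi> = 1, so this representation is irreducible.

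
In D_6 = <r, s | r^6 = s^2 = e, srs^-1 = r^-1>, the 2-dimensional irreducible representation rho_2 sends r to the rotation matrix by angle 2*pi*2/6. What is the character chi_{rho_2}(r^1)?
chi_{rho_2}(r^1) = 2*cos(2*pi*2*1/6) = -1

Justification: rho_2(r^1) is rotation by angle 2*pi*2*1/6, whose trace is 2*cos(2*pi*2*1/6) = -1.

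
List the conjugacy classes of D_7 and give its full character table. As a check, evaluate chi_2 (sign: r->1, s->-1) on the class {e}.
Conjugacy classes: {e} of size 1, {r^1, r^6} of size 2, {r^2, r^5} of size 2, {r^3, r^4} of size 2, {s, sr, ..., sr^6} of size 7.
Character table:
  irrep \ class              {e} (size 1)  {r^1, r^6} (size 2)  {r^2, r^5} (size 2)  {r^3, r^4} (size 2)  {s, sr, ..., sr^6} (size 7)
  chi_1 (triv)               1             1                    1                    1                    1                          
  chi_2 (sign: r->1, s->-1)  1             1                    1                    1                    -1                         
  chi_3 (2d, j=1)            2             2*cos(2*pi/7)        -2*cos(3*pi/7)       -2*cos(pi/7)         0                          
  chi_4 (2d, j=2)            2             -2*cos(3*pi/7)       -2*cos(pi/7)         2*cos(2*pi/7)        0                          
  chi_5 (2d, j=3)            2             -2*cos(pi/7)         2*cos(2*pi/7)        -2*cos(3*pi/7)       0                          

Spot check: chi_2 (sign: r->1, s->-1) on {e} = 1.

Justification: D_7 has order 2*7 = 14 with 5 conjugacy classes, hence 5 irreducibles. Sum of squared dims 1 + 1 + 4 + 4 + 4 = 14 = |G|. Linear characters come from the abelianisation; the 2-dimensional irreps have character r^k -> 2*cos(2*pi*j*k/7), reflections -> 0.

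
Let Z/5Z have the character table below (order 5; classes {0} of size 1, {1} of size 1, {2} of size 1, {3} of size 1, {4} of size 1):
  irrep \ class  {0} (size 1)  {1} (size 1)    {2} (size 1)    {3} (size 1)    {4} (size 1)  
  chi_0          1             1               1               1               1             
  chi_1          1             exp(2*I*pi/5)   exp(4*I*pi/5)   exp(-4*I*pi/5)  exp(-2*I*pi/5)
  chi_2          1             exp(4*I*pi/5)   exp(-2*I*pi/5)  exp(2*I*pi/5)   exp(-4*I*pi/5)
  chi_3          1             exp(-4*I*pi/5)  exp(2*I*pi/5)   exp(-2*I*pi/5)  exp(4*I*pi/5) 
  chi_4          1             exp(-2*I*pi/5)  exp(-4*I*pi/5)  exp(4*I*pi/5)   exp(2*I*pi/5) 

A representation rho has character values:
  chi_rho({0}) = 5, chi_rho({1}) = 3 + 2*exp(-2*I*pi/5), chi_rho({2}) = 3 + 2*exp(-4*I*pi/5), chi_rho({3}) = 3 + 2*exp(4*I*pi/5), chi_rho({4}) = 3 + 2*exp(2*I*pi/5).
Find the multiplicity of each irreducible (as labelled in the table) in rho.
Multiplicities: chi_0: 3, chi_1: 0, chi_2: 0, chi_3: 0, chi_4: 2.

Argument: Use <chi_rho, chi> = (1/|G|) sum_C |C| * chi_rho(C) * conj(chi(C)) with |G| = 5 for each irreducible chi in the table:
  <chi_rho, chi_0> = (1/5)[1*(5)*conj(1) + 1*(3 + 2*exp(-2*I*pi/5))*conj(1) + 1*(3 + 2*exp(-4*I*pi/5))*conj(1) + 1*(3 + 2*exp(4*I*pi/5))*conj(1) + 1*(3 + 2*exp(2*I*pi/5))*conj(1)]
      = (1/5)[(5) + (3 + 2*exp(-2*I*pi/5)) + (3 + 2*exp(-4*I*pi/5)) + (3 + 2*exp(4*I*pi/5)) + (3 + 2*exp(2*I*pi/5))] = 15/5 = 3
  <chi_rho, chi_1> = (1/5)[1*(5)*conj(1) + 1*(3 + 2*exp(-2*I*pi/5))*conj(exp(2*I*pi/5)) + 1*(3 + 2*exp(-4*I*pi/5))*conj(exp(4*I*pi/5)) + 1*(3 + 2*exp(4*I*pi/5))*conj(exp(-4*I*pi/5)) + 1*(3 + 2*exp(2*I*pi/5))*conj(exp(-2*I*pi/5))]
      = (1/5)[(5) + (3*exp(-2*I*pi/5) + 2*exp(-4*I*pi/5)) + (3*exp(-4*I*pi/5) + 2*exp(2*I*pi/5)) + (2*exp(-2*I*pi/5) + 3*exp(4*I*pi/5)) + (2*exp(4*I*pi/5) + 3*exp(2*I*pi/5))] = 0/5 = 0
  <chi_rho, chi_2> = (1/5)[1*(5)*conj(1) + 1*(3 + 2*exp(-2*I*pi/5))*conj(exp(4*I*pi/5)) + 1*(3 + 2*exp(-4*I*pi/5))*conj(exp(-2*I*pi/5)) + 1*(3 + 2*exp(4*I*pi/5))*conj(exp(2*I*pi/5)) + 1*(3 + 2*exp(2*I*pi/5))*conj(exp(-4*I*pi/5))]
      = (1/5)[(5) + (3*exp(-4*I*pi/5) + 2*exp(4*I*pi/5)) + (2*exp(-2*I*pi/5) + 3*exp(2*I*pi/5)) + (3*exp(-2*I*pi/5) + 2*exp(2*I*pi/5)) + (2*exp(-4*I*pi/5) + 3*exp(4*I*pi/5))] = 0/5 = 0
  <chi_rho, chi_3> = (1/5)[1*(5)*conj(1) + 1*(3 + 2*exp(-2*I*pi/5))*conj(exp(-4*I*pi/5)) + 1*(3 + 2*exp(-4*I*pi/5))*conj(exp(2*I*pi/5)) + 1*(3 + 2*exp(4*I*pi/5))*conj(exp(-2*I*pi/5)) + 1*(3 + 2*exp(2*I*pi/5))*conj(exp(4*I*pi/5))]
      = (1/5)[(5) + (3*exp(4*I*pi/5) + 2*exp(2*I*pi/5)) + (3*exp(-2*I*pi/5) + 2*exp(4*I*pi/5)) + (2*exp(-4*I*pi/5) + 3*exp(2*I*pi/5)) + (2*exp(-2*I*pi/5) + 3*exp(-4*I*pi/5))] = 0/5 = 0
  <chi_rho, chi_4> = (1/5)[1*(5)*conj(1) + 1*(3 + 2*exp(-2*I*pi/5))*conj(exp(-2*I*pi/5)) + 1*(3 + 2*exp(-4*I*pi/5))*conj(exp(-4*I*pi/5)) + 1*(3 + 2*exp(4*I*pi/5))*conj(exp(4*I*pi/5)) + 1*(3 + 2*exp(2*I*pi/5))*conj(exp(2*I*pi/5))]
      = (1/5)[(5) + (2 + 3*exp(2*I*pi/5)) + (2 + 3*exp(4*I*pi/5)) + (2 + 3*exp(-4*I*pi/5)) + (2 + 3*exp(-2*I*pi/5))] = 10/5 = 2
(Exp terms are combined using exp(i*s)*conj(exp(i*t)) = exp(i*(s-t)), and sums of them are collapsed using the identity that for every m > 1 the m distinct m-th roots of unity sum to 0, e.g. 1 + exp(2*I*pi/3) + exp(-2*I*pi/3) = 0.)
Dimension check: dim(rho) = sum (mult * dim) = 3*1 + 0*1 + 0*1 + 0*1 + 2*1 = 5 = chi_rho(e) = 5.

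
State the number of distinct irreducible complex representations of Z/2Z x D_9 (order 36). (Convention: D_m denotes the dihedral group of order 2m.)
12

Derivation: The number of irreducible complex representations of a finite group equals its number of conjugacy classes. For a direct product, #classes(G x H) = #classes(G) * #classes(H). Z/2Z has 2 classes (abelian), D_9 has 6 classes, so 2 * 6 = 12, so Z/2Z x D_9 (order 36) has exactly 12 irreducible complex representations.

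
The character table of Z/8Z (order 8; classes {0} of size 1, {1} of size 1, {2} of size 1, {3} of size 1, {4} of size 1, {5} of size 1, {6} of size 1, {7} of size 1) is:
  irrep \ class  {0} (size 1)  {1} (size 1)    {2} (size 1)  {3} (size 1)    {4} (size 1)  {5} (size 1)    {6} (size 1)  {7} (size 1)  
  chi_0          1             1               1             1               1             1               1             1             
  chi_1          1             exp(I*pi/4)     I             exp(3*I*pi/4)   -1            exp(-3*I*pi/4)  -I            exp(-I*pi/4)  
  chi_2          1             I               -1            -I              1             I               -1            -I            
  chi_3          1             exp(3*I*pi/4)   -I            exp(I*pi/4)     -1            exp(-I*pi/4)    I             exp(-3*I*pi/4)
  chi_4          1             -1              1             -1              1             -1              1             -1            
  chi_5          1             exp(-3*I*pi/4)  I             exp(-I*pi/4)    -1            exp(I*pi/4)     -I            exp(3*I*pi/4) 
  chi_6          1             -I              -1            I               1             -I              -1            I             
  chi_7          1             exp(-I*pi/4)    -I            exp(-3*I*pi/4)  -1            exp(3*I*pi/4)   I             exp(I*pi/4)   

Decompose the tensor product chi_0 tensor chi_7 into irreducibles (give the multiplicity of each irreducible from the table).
chi_0 tensor chi_7 = chi_7 (all other irreducibles have multiplicity 0).

Why: The character of a tensor product is the pointwise product (chi_0 * chi_7)(C) = chi_0(C) * chi_7(C):
  {0}: (1)*(1), {1}: (1)*(exp(-I*pi/4)), {2}: (1)*(-I), {3}: (1)*(exp(-3*I*pi/4)), {4}: (1)*(-1), {5}: (1)*(exp(3*I*pi/4)), {6}: (1)*(I), {7}: (1)*(exp(I*pi/4))
so (chi_0 * chi_7) takes values
  {0} -> 1, {1} -> exp(-I*pi/4), {2} -> -I, {3} -> exp(-3*I*pi/4), {4} -> -1, {5} -> exp(3*I*pi/4), {6} -> I, {7} -> exp(I*pi/4).
Now take the inner product of this character with each irreducible chi from the table, <chi_0*chi_7, chi> = (1/8) sum_C |C| (chi_0*chi_7)(C) conj(chi(C)):
  <chi_0*chi_7, chi_0> = (1/8)[1*(1)*conj(1) + 1*(exp(-I*pi/4))*conj(1) + 1*(-I)*conj(1) + 1*(exp(-3*I*pi/4))*conj(1) + 1*(-1)*conj(1) + 1*(exp(3*I*pi/4))*conj(1) + 1*(I)*conj(1) + 1*(exp(I*pi/4))*conj(1)]
      = (1/8)[(1) + (exp(-I*pi/4)) + (-I) + (exp(-3*I*pi/4)) + (-1) + (exp(3*I*pi/4)) + (I) + (exp(I*pi/4))] = 0/8 = 0
  <chi_0*chi_7, chi_1> = (1/8)[1*(1)*conj(1) + 1*(exp(-I*pi/4))*conj(exp(I*pi/4)) + 1*(-I)*conj(I) + 1*(exp(-3*I*pi/4))*conj(exp(3*I*pi/4)) + 1*(-1)*conj(-1) + 1*(exp(3*I*pi/4))*conj(exp(-3*I*pi/4)) + 1*(I)*conj(-I) + 1*(exp(I*pi/4))*conj(exp(-I*pi/4))]
      = (1/8)[(1) + (-I) + (-1) + (I) + (1) + (-I) + (-1) + (I)] = 0/8 = 0
  <chi_0*chi_7, chi_2> = (1/8)[1*(1)*conj(1) + 1*(exp(-I*pi/4))*conj(I) + 1*(-I)*conj(-1) + 1*(exp(-3*I*pi/4))*conj(-I) + 1*(-1)*conj(1) + 1*(exp(3*I*pi/4))*conj(I) + 1*(I)*conj(-1) + 1*(exp(I*pi/4))*conj(-I)]
      = (1/8)[(1) + (-exp(I*pi/4)) + (I) + (exp(-I*pi/4)) + (-1) + (-exp(-3*I*pi/4)) + (-I) + (exp(3*I*pi/4))] = 0/8 = 0
  <chi_0*chi_7, chi_3> = (1/8)[1*(1)*conj(1) + 1*(exp(-I*pi/4))*conj(exp(3*I*pi/4)) + 1*(-I)*conj(-I) + 1*(exp(-3*I*pi/4))*conj(exp(I*pi/4)) + 1*(-1)*conj(-1) + 1*(exp(3*I*pi/4))*conj(exp(-I*pi/4)) + 1*(I)*conj(I) + 1*(exp(I*pi/4))*conj(exp(-3*I*pi/4))]
      = (1/8)[(1) + (-1) + (1) + (-1) + (1) + (-1) + (1) + (-1)] = 0/8 = 0
  <chi_0*chi_7, chi_4> = (1/8)[1*(1)*conj(1) + 1*(exp(-I*pi/4))*conj(-1) + 1*(-I)*conj(1) + 1*(exp(-3*I*pi/4))*conj(-1) + 1*(-1)*conj(1) + 1*(exp(3*I*pi/4))*conj(-1) + 1*(I)*conj(1) + 1*(exp(I*pi/4))*conj(-1)]
      = (1/8)[(1) + (-exp(-I*pi/4)) + (-I) + (-exp(-3*I*pi/4)) + (-1) + (-exp(3*I*pi/4)) + (I) + (-exp(I*pi/4))] = 0/8 = 0
  <chi_0*chi_7, chi_5> = (1/8)[1*(1)*conj(1) + 1*(exp(-I*pi/4))*conj(exp(-3*I*pi/4)) + 1*(-I)*conj(I) + 1*(exp(-3*I*pi/4))*conj(exp(-I*pi/4)) + 1*(-1)*conj(-1) + 1*(exp(3*I*pi/4))*conj(exp(I*pi/4)) + 1*(I)*conj(-I) + 1*(exp(I*pi/4))*conj(exp(3*I*pi/4))]
      = (1/8)[(1) + (I) + (-1) + (-I) + (1) + (I) + (-1) + (-I)] = 0/8 = 0
  <chi_0*chi_7, chi_6> = (1/8)[1*(1)*conj(1) + 1*(exp(-I*pi/4))*conj(-I) + 1*(-I)*conj(-1) + 1*(exp(-3*I*pi/4))*conj(I) + 1*(-1)*conj(1) + 1*(exp(3*I*pi/4))*conj(-I) + 1*(I)*conj(-1) + 1*(exp(I*pi/4))*conj(I)]
      = (1/8)[(1) + (exp(I*pi/4)) + (I) + (-exp(-I*pi/4)) + (-1) + (exp(-3*I*pi/4)) + (-I) + (-exp(3*I*pi/4))] = 0/8 = 0
  <chi_0*chi_7, chi_7> = (1/8)[1*(1)*conj(1) + 1*(exp(-I*pi/4))*conj(exp(-I*pi/4)) + 1*(-I)*conj(-I) + 1*(exp(-3*I*pi/4))*conj(exp(-3*I*pi/4)) + 1*(-1)*conj(-1) + 1*(exp(3*I*pi/4))*conj(exp(3*I*pi/4)) + 1*(I)*conj(I) + 1*(exp(I*pi/4))*conj(exp(I*pi/4))]
      = (1/8)[(1) + (1) + (1) + (1) + (1) + (1) + (1) + (1)] = 8/8 = 1
(Exp terms are combined using exp(i*s)*conj(exp(i*t)) = exp(i*(s-t)), and sums of them are collapsed using the identity that for every m > 1 the m distinct m-th roots of unity sum to 0, e.g. 1 + exp(2*I*pi/3) + exp(-2*I*pi/3) = 0.)
Hence the multiplicities are chi_7: 1. Dimension check: dim(chi_0)*dim(chi_7) = 1*1 = 1 and sum (mult * dim) = 1*1 = 1.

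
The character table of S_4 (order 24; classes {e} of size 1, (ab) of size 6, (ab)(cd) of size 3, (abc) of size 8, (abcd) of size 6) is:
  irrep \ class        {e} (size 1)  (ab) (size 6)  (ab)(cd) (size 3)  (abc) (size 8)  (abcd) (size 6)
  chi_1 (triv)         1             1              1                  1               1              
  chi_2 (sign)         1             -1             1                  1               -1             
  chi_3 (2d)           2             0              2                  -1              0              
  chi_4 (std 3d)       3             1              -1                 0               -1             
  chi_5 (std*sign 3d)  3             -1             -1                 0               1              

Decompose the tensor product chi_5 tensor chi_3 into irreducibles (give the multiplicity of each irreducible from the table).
chi_5 tensor chi_3 = chi_4 + chi_5 (all other irreducibles have multiplicity 0).

Justification: The character of a tensor product is the pointwise product (chi_5 * chi_3)(C) = chi_5(C) * chi_3(C):
  {e}: (3)*(2), (ab): (-1)*(0), (ab)(cd): (-1)*(2), (abc): (0)*(-1), (abcd): (1)*(0)
so (chi_5 * chi_3) takes values
  {e} -> 6, (ab) -> 0, (ab)(cd) -> -2, (abc) -> 0, (abcd) -> 0.
Now take the inner product of this character with each irreducible chi from the table, <chi_5*chi_3, chi> = (1/24) sum_C |C| (chi_5*chi_3)(C) conj(chi(C)):
  <chi_5*chi_3, chi_1> = (1/24)[1*(6)*conj(1) + 6*(0)*conj(1) + 3*(-2)*conj(1) + 8*(0)*conj(1) + 6*(0)*conj(1)]
      = (1/24)[(6) + (0) + (-6) + (0) + (0)] = 0/24 = 0
  <chi_5*chi_3, chi_2> = (1/24)[1*(6)*conj(1) + 6*(0)*conj(-1) + 3*(-2)*conj(1) + 8*(0)*conj(1) + 6*(0)*conj(-1)]
      = (1/24)[(6) + (0) + (-6) + (0) + (0)] = 0/24 = 0
  <chi_5*chi_3, chi_3> = (1/24)[1*(6)*conj(2) + 6*(0)*conj(0) + 3*(-2)*conj(2) + 8*(0)*conj(-1) + 6*(0)*conj(0)]
      = (1/24)[(12) + (0) + (-12) + (0) + (0)] = 0/24 = 0
  <chi_5*chi_3, chi_4> = (1/24)[1*(6)*conj(3) + 6*(0)*conj(1) + 3*(-2)*conj(-1) + 8*(0)*conj(0) + 6*(0)*conj(-1)]
      = (1/24)[(18) + (0) + (6) + (0) + (0)] = 24/24 = 1
  <chi_5*chi_3, chi_5> = (1/24)[1*(6)*conj(3) + 6*(0)*conj(-1) + 3*(-2)*conj(-1) + 8*(0)*conj(0) + 6*(0)*conj(1)]
      = (1/24)[(18) + (0) + (6) + (0) + (0)] = 24/24 = 1
Hence the multiplicities are chi_4: 1, chi_5: 1. Dimension check: dim(chi_5)*dim(chi_3) = 3*2 = 6 and sum (mult * dim) = 1*3 + 1*3 = 6.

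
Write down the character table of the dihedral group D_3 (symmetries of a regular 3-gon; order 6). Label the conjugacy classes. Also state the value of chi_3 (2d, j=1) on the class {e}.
Conjugacy classes: {e} of size 1, {r^1, r^2} of size 2, {s, sr, ..., sr^2} of size 3.
Character table:
  irrep \ class              {e} (size 1)  {r^1, r^2} (size 2)  {s, sr, ..., sr^2} (size 3)
  chi_1 (triv)               1             1                    1                          
  chi_2 (sign: r->1, s->-1)  1             1                    -1                         
  chi_3 (2d, j=1)            2             -1                   0                          

Spot check: chi_3 (2d, j=1) on {e} = 2.

Argument: D_3 has order 2*3 = 6 with 3 conjugacy classes, hence 3 irreducibles. Sum of squared dims 1 + 1 + 4 = 6 = |G|. Linear characters come from the abelianisation; the 2-dimensional irreps have character r^k -> 2*cos(2*pi*j*k/3), reflections -> 0.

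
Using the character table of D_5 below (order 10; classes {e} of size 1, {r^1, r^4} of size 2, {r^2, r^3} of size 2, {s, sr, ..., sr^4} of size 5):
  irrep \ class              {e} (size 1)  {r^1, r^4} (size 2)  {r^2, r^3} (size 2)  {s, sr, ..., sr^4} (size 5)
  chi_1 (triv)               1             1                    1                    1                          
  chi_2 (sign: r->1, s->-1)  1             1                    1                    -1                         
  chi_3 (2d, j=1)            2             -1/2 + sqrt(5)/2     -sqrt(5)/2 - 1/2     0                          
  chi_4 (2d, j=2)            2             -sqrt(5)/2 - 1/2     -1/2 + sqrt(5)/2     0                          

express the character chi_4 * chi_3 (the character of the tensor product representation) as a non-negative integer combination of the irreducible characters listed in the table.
chi_4 tensor chi_3 = chi_3 + chi_4 (all other irreducibles have multiplicity 0).

Argument: The character of a tensor product is the pointwise product (chi_4 * chi_3)(C) = chi_4(C) * chi_3(C):
  {e}: (2)*(2), {r^1, r^4}: (-sqrt(5)/2 - 1/2)*(-1/2 + sqrt(5)/2), {r^2, r^3}: (-1/2 + sqrt(5)/2)*(-sqrt(5)/2 - 1/2), {s, sr, ..., sr^4}: (0)*(0)
so (chi_4 * chi_3) takes values
  {e} -> 4, {r^1, r^4} -> -1, {r^2, r^3} -> -1, {s, sr, ..., sr^4} -> 0.
Now take the inner product of this character with each irreducible chi from the table, <chi_4*chi_3, chi> = (1/10) sum_C |C| (chi_4*chi_3)(C) conj(chi(C)):
  <chi_4*chi_3, chi_1> = (1/10)[1*(4)*conj(1) + 2*(-1)*conj(1) + 2*(-1)*conj(1) + 5*(0)*conj(1)]
      = (1/10)[(4) + (-2) + (-2) + (0)] = 0/10 = 0
  <chi_4*chi_3, chi_2> = (1/10)[1*(4)*conj(1) + 2*(-1)*conj(1) + 2*(-1)*conj(1) + 5*(0)*conj(-1)]
      = (1/10)[(4) + (-2) + (-2) + (0)] = 0/10 = 0
  <chi_4*chi_3, chi_3> = (1/10)[1*(4)*conj(2) + 2*(-1)*conj(-1/2 + sqrt(5)/2) + 2*(-1)*conj(-sqrt(5)/2 - 1/2) + 5*(0)*conj(0)]
      = (1/10)[(8) + (1 - sqrt(5)) + (1 + sqrt(5)) + (0)] = 10/10 = 1
  <chi_4*chi_3, chi_4> = (1/10)[1*(4)*conj(2) + 2*(-1)*conj(-sqrt(5)/2 - 1/2) + 2*(-1)*conj(-1/2 + sqrt(5)/2) + 5*(0)*conj(0)]
      = (1/10)[(8) + (1 + sqrt(5)) + (1 - sqrt(5)) + (0)] = 10/10 = 1
Hence the multiplicities are chi_3: 1, chi_4: 1. Dimension check: dim(chi_4)*dim(chi_3) = 2*2 = 4 and sum (mult * dim) = 1*2 + 1*2 = 4.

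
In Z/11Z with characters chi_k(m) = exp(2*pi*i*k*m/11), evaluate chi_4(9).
chi_4(9) = zeta_11^36 = exp(6*I*pi/11)

Derivation: chi_4(9) = zeta_11^(4*9) = zeta_11^36. Since zeta_11^11 = 1, this equals zeta_11^3 = exp(2*pi*i*3/11) = exp(6*I*pi/11).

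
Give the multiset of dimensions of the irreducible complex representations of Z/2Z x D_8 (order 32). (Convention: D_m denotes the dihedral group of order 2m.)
Dimensions: 1, 1, 1, 1, 1, 1, 1, 1, 2, 2, 2, 2, 2, 2

Reasoning: There are 14 irreducibles (= number of conjugacy classes). Their dimensions d_i satisfy sum d_i^2 = |G| = 32: 1 + 1 + 1 + 1 + 1 + 1 + 1 + 1 + 4 + 4 + 4 + 4 + 4 + 4 = 32. (For the product with Z/2Z: each of the 2 1-dim characters of Z/2Z tensors with each irrep of D_8, giving 2 copies of each D_8-dimension.)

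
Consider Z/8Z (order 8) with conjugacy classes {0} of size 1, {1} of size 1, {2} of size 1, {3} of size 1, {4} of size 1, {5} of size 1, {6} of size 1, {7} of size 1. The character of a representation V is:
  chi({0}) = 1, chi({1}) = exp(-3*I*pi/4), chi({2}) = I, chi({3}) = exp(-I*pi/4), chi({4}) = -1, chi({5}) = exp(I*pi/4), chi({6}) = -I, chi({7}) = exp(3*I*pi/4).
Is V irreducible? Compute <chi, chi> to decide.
Irreducible: <chi, chi> = 1.

<chi, chi> = (1/|G|) sum_C |C| * |chi(C)|^2 = (1/8)[1*|1|^2 + 1*|exp(-3*I*pi/4)|^2 + 1*|I|^2 + 1*|exp(-I*pi/4)|^2 + 1*|-1|^2 + 1*|exp(I*pi/4)|^2 + 1*|-I|^2 + 1*|exp(3*I*pi/4)|^2]
  = (1/8)[(1) + (1) + (1) + (1) + (1) + (1) + (1) + (1)] = 8/8 = 1.
(Exp terms are combined using exp(i*s)*conj(exp(i*t)) = exp(i*(s-t)), and sums of them are collapsed using the identity that for every m > 1 the m distinct m-th roots of unity sum to 0, e.g. 1 + exp(2*I*pi/3) + exp(-2*I*pi/3) = 0.)
A character is irreducible iff <chi, chi> = 1, so this representation is irreducible.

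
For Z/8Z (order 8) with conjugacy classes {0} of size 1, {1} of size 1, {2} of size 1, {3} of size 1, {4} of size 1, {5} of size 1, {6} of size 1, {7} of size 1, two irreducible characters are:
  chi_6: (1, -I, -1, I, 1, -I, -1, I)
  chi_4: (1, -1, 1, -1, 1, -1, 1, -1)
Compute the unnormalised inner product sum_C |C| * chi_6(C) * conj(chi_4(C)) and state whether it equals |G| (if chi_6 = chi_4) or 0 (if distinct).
Sum = 0; so <chi_6, chi_4> = 0 (distinct irreducibles are orthogonal).

Compute term by term over conjugacy classes (|C| * chi_6(C) * conj(chi_4(C))):
  1*(1)*conj(1) + 1*(-I)*conj(-1) + 1*(-1)*conj(1) + 1*(I)*conj(-1) + 1*(1)*conj(1) + 1*(-I)*conj(-1) + 1*(-1)*conj(1) + 1*(I)*conj(-1)
  = (1) + (I) + (-1) + (-I) + (1) + (I) + (-1) + (-I)
  = 0.
(Exp terms are combined using exp(i*s)*conj(exp(i*t)) = exp(i*(s-t)), and sums of them are collapsed using the identity that for every m > 1 the m distinct m-th roots of unity sum to 0, e.g. 1 + exp(2*I*pi/3) + exp(-2*I*pi/3) = 0.)
Dividing by |G| = 8 gives 0/8 = 0, matching the row-orthogonality relation <chi_6, chi_4> = [chi_6 = chi_4].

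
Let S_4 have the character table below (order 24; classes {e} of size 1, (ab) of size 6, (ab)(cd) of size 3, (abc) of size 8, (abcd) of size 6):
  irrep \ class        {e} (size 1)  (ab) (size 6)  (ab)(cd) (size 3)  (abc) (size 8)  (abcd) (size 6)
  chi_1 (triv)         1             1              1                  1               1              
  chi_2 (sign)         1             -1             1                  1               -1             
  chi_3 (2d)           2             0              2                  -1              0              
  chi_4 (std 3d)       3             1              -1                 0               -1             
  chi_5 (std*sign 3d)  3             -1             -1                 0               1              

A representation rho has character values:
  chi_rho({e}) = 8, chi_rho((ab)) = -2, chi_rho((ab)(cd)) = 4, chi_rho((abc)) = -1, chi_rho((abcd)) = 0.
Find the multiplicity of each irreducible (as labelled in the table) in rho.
Multiplicities: chi_1: 0, chi_2: 1, chi_3: 2, chi_4: 0, chi_5: 1.

Derivation: Use <chi_rho, chi> = (1/|G|) sum_C |C| * chi_rho(C) * conj(chi(C)) with |G| = 24 for each irreducible chi in the table:
  <chi_rho, chi_1> = (1/24)[1*(8)*conj(1) + 6*(-2)*conj(1) + 3*(4)*conj(1) + 8*(-1)*conj(1) + 6*(0)*conj(1)]
      = (1/24)[(8) + (-12) + (12) + (-8) + (0)] = 0/24 = 0
  <chi_rho, chi_2> = (1/24)[1*(8)*conj(1) + 6*(-2)*conj(-1) + 3*(4)*conj(1) + 8*(-1)*conj(1) + 6*(0)*conj(-1)]
      = (1/24)[(8) + (12) + (12) + (-8) + (0)] = 24/24 = 1
  <chi_rho, chi_3> = (1/24)[1*(8)*conj(2) + 6*(-2)*conj(0) + 3*(4)*conj(2) + 8*(-1)*conj(-1) + 6*(0)*conj(0)]
      = (1/24)[(16) + (0) + (24) + (8) + (0)] = 48/24 = 2
  <chi_rho, chi_4> = (1/24)[1*(8)*conj(3) + 6*(-2)*conj(1) + 3*(4)*conj(-1) + 8*(-1)*conj(0) + 6*(0)*conj(-1)]
      = (1/24)[(24) + (-12) + (-12) + (0) + (0)] = 0/24 = 0
  <chi_rho, chi_5> = (1/24)[1*(8)*conj(3) + 6*(-2)*conj(-1) + 3*(4)*conj(-1) + 8*(-1)*conj(0) + 6*(0)*conj(1)]
      = (1/24)[(24) + (12) + (-12) + (0) + (0)] = 24/24 = 1
Dimension check: dim(rho) = sum (mult * dim) = 0*1 + 1*1 + 2*2 + 0*3 + 1*3 = 8 = chi_rho(e) = 8.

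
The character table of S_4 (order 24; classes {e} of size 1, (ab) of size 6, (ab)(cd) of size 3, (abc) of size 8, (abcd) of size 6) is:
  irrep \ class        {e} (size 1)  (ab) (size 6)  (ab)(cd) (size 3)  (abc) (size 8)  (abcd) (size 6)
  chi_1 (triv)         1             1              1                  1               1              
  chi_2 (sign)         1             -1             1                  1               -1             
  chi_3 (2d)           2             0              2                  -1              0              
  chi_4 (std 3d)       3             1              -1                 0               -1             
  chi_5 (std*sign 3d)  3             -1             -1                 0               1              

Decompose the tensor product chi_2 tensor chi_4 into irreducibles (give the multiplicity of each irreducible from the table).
chi_2 tensor chi_4 = chi_5 (all other irreducibles have multiplicity 0).

The character of a tensor product is the pointwise product (chi_2 * chi_4)(C) = chi_2(C) * chi_4(C):
  {e}: (1)*(3), (ab): (-1)*(1), (ab)(cd): (1)*(-1), (abc): (1)*(0), (abcd): (-1)*(-1)
so (chi_2 * chi_4) takes values
  {e} -> 3, (ab) -> -1, (ab)(cd) -> -1, (abc) -> 0, (abcd) -> 1.
Now take the inner product of this character with each irreducible chi from the table, <chi_2*chi_4, chi> = (1/24) sum_C |C| (chi_2*chi_4)(C) conj(chi(C)):
  <chi_2*chi_4, chi_1> = (1/24)[1*(3)*conj(1) + 6*(-1)*conj(1) + 3*(-1)*conj(1) + 8*(0)*conj(1) + 6*(1)*conj(1)]
      = (1/24)[(3) + (-6) + (-3) + (0) + (6)] = 0/24 = 0
  <chi_2*chi_4, chi_2> = (1/24)[1*(3)*conj(1) + 6*(-1)*conj(-1) + 3*(-1)*conj(1) + 8*(0)*conj(1) + 6*(1)*conj(-1)]
      = (1/24)[(3) + (6) + (-3) + (0) + (-6)] = 0/24 = 0
  <chi_2*chi_4, chi_3> = (1/24)[1*(3)*conj(2) + 6*(-1)*conj(0) + 3*(-1)*conj(2) + 8*(0)*conj(-1) + 6*(1)*conj(0)]
      = (1/24)[(6) + (0) + (-6) + (0) + (0)] = 0/24 = 0
  <chi_2*chi_4, chi_4> = (1/24)[1*(3)*conj(3) + 6*(-1)*conj(1) + 3*(-1)*conj(-1) + 8*(0)*conj(0) + 6*(1)*conj(-1)]
      = (1/24)[(9) + (-6) + (3) + (0) + (-6)] = 0/24 = 0
  <chi_2*chi_4, chi_5> = (1/24)[1*(3)*conj(3) + 6*(-1)*conj(-1) + 3*(-1)*conj(-1) + 8*(0)*conj(0) + 6*(1)*conj(1)]
      = (1/24)[(9) + (6) + (3) + (0) + (6)] = 24/24 = 1
Hence the multiplicities are chi_5: 1. Dimension check: dim(chi_2)*dim(chi_4) = 1*3 = 3 and sum (mult * dim) = 1*3 = 3.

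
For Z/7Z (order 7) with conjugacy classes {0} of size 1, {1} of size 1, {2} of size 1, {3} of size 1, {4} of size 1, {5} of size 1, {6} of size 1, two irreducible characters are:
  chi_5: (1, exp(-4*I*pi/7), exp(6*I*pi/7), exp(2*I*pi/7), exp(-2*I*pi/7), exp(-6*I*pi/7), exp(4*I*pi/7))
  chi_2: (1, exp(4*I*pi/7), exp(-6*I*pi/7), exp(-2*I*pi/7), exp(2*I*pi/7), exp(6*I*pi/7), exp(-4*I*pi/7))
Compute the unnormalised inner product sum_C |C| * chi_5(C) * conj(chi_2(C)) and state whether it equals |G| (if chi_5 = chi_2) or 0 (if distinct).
Sum = 0; so <chi_5, chi_2> = 0 (distinct irreducibles are orthogonal).

Proof sketch: Compute term by term over conjugacy classes (|C| * chi_5(C) * conj(chi_2(C))):
  1*(1)*conj(1) + 1*(exp(-4*I*pi/7))*conj(exp(4*I*pi/7)) + 1*(exp(6*I*pi/7))*conj(exp(-6*I*pi/7)) + 1*(exp(2*I*pi/7))*conj(exp(-2*I*pi/7)) + 1*(exp(-2*I*pi/7))*conj(exp(2*I*pi/7)) + 1*(exp(-6*I*pi/7))*conj(exp(6*I*pi/7)) + 1*(exp(4*I*pi/7))*conj(exp(-4*I*pi/7))
  = (1) + (exp(6*I*pi/7)) + (exp(-2*I*pi/7)) + (exp(4*I*pi/7)) + (exp(-4*I*pi/7)) + (exp(2*I*pi/7)) + (exp(-6*I*pi/7))
  = 0.
(Exp terms are combined using exp(i*s)*conj(exp(i*t)) = exp(i*(s-t)), and sums of them are collapsed using the identity that for every m > 1 the m distinct m-th roots of unity sum to 0, e.g. 1 + exp(2*I*pi/3) + exp(-2*I*pi/3) = 0.)
Dividing by |G| = 7 gives 0/7 = 0, matching the row-orthogonality relation <chi_5, chi_2> = [chi_5 = chi_2].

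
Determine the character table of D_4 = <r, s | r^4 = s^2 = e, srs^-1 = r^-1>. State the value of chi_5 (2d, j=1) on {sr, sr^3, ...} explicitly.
Conjugacy classes: {e} of size 1, {r^2} of size 1, {r^1, r^3} of size 2, {s, sr^2, ...} of size 2, {sr, sr^3, ...} of size 2.
Character table:
  irrep \ class              {e} (size 1)  {r^2} (size 1)  {r^1, r^3} (size 2)  {s, sr^2, ...} (size 2)  {sr, sr^3, ...} (size 2)
  chi_1 (triv)               1             1               1                    1                        1                       
  chi_2 (sign: r->1, s->-1)  1             1               1                    -1                       -1                      
  chi_3 (r->-1, s->1)        1             1               -1                   1                        -1                      
  chi_4 (r->-1, s->-1)       1             1               -1                   -1                       1                       
  chi_5 (2d, j=1)            2             -2              0                    0                        0                       

Spot check: chi_5 (2d, j=1) on {sr, sr^3, ...} = 0.

Why: D_4 has order 2*4 = 8 with 5 conjugacy classes, hence 5 irreducibles. Sum of squared dims 1 + 1 + 1 + 1 + 4 = 8 = |G|. Linear characters come from the abelianisation; the 2-dimensional irreps have character r^k -> 2*cos(2*pi*j*k/4), reflections -> 0.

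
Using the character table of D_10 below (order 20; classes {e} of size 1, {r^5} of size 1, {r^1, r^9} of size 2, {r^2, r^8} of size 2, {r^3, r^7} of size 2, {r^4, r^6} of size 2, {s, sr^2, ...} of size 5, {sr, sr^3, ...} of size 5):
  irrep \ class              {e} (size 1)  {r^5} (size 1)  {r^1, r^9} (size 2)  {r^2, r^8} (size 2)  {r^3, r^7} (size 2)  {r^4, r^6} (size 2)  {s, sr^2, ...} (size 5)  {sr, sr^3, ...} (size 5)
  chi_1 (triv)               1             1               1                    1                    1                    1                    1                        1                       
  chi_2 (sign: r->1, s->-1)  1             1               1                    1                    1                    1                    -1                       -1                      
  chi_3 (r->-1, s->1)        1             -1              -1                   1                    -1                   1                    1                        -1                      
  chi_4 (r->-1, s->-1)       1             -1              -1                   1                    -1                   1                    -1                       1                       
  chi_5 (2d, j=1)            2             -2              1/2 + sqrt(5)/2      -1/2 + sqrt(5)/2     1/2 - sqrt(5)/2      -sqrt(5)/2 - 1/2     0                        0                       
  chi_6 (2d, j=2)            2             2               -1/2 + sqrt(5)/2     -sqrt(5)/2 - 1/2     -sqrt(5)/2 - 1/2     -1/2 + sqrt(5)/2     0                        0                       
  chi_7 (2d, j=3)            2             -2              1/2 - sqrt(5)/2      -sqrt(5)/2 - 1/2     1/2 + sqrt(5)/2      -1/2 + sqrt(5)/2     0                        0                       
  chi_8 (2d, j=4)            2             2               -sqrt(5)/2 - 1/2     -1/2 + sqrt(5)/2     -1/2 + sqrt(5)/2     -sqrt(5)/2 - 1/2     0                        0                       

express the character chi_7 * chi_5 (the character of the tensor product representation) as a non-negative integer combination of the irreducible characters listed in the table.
chi_7 tensor chi_5 = chi_6 + chi_8 (all other irreducibles have multiplicity 0).

Working: The character of a tensor product is the pointwise product (chi_7 * chi_5)(C) = chi_7(C) * chi_5(C):
  {e}: (2)*(2), {r^5}: (-2)*(-2), {r^1, r^9}: (1/2 - sqrt(5)/2)*(1/2 + sqrt(5)/2), {r^2, r^8}: (-sqrt(5)/2 - 1/2)*(-1/2 + sqrt(5)/2), {r^3, r^7}: (1/2 + sqrt(5)/2)*(1/2 - sqrt(5)/2), {r^4, r^6}: (-1/2 + sqrt(5)/2)*(-sqrt(5)/2 - 1/2), {s, sr^2, ...}: (0)*(0), {sr, sr^3, ...}: (0)*(0)
so (chi_7 * chi_5) takes values
  {e} -> 4, {r^5} -> 4, {r^1, r^9} -> -1, {r^2, r^8} -> -1, {r^3, r^7} -> -1, {r^4, r^6} -> -1, {s, sr^2, ...} -> 0, {sr, sr^3, ...} -> 0.
Now take the inner product of this character with each irreducible chi from the table, <chi_7*chi_5, chi> = (1/20) sum_C |C| (chi_7*chi_5)(C) conj(chi(C)):
  <chi_7*chi_5, chi_1> = (1/20)[1*(4)*conj(1) + 1*(4)*conj(1) + 2*(-1)*conj(1) + 2*(-1)*conj(1) + 2*(-1)*conj(1) + 2*(-1)*conj(1) + 5*(0)*conj(1) + 5*(0)*conj(1)]
      = (1/20)[(4) + (4) + (-2) + (-2) + (-2) + (-2) + (0) + (0)] = 0/20 = 0
  <chi_7*chi_5, chi_2> = (1/20)[1*(4)*conj(1) + 1*(4)*conj(1) + 2*(-1)*conj(1) + 2*(-1)*conj(1) + 2*(-1)*conj(1) + 2*(-1)*conj(1) + 5*(0)*conj(-1) + 5*(0)*conj(-1)]
      = (1/20)[(4) + (4) + (-2) + (-2) + (-2) + (-2) + (0) + (0)] = 0/20 = 0
  <chi_7*chi_5, chi_3> = (1/20)[1*(4)*conj(1) + 1*(4)*conj(-1) + 2*(-1)*conj(-1) + 2*(-1)*conj(1) + 2*(-1)*conj(-1) + 2*(-1)*conj(1) + 5*(0)*conj(1) + 5*(0)*conj(-1)]
      = (1/20)[(4) + (-4) + (2) + (-2) + (2) + (-2) + (0) + (0)] = 0/20 = 0
  <chi_7*chi_5, chi_4> = (1/20)[1*(4)*conj(1) + 1*(4)*conj(-1) + 2*(-1)*conj(-1) + 2*(-1)*conj(1) + 2*(-1)*conj(-1) + 2*(-1)*conj(1) + 5*(0)*conj(-1) + 5*(0)*conj(1)]
      = (1/20)[(4) + (-4) + (2) + (-2) + (2) + (-2) + (0) + (0)] = 0/20 = 0
  <chi_7*chi_5, chi_5> = (1/20)[1*(4)*conj(2) + 1*(4)*conj(-2) + 2*(-1)*conj(1/2 + sqrt(5)/2) + 2*(-1)*conj(-1/2 + sqrt(5)/2) + 2*(-1)*conj(1/2 - sqrt(5)/2) + 2*(-1)*conj(-sqrt(5)/2 - 1/2) + 5*(0)*conj(0) + 5*(0)*conj(0)]
      = (1/20)[(8) + (-8) + (-sqrt(5) - 1) + (1 - sqrt(5)) + (-1 + sqrt(5)) + (1 + sqrt(5)) + (0) + (0)] = 0/20 = 0
  <chi_7*chi_5, chi_6> = (1/20)[1*(4)*conj(2) + 1*(4)*conj(2) + 2*(-1)*conj(-1/2 + sqrt(5)/2) + 2*(-1)*conj(-sqrt(5)/2 - 1/2) + 2*(-1)*conj(-sqrt(5)/2 - 1/2) + 2*(-1)*conj(-1/2 + sqrt(5)/2) + 5*(0)*conj(0) + 5*(0)*conj(0)]
      = (1/20)[(8) + (8) + (1 - sqrt(5)) + (1 + sqrt(5)) + (1 + sqrt(5)) + (1 - sqrt(5)) + (0) + (0)] = 20/20 = 1
  <chi_7*chi_5, chi_7> = (1/20)[1*(4)*conj(2) + 1*(4)*conj(-2) + 2*(-1)*conj(1/2 - sqrt(5)/2) + 2*(-1)*conj(-sqrt(5)/2 - 1/2) + 2*(-1)*conj(1/2 + sqrt(5)/2) + 2*(-1)*conj(-1/2 + sqrt(5)/2) + 5*(0)*conj(0) + 5*(0)*conj(0)]
      = (1/20)[(8) + (-8) + (-1 + sqrt(5)) + (1 + sqrt(5)) + (-sqrt(5) - 1) + (1 - sqrt(5)) + (0) + (0)] = 0/20 = 0
  <chi_7*chi_5, chi_8> = (1/20)[1*(4)*conj(2) + 1*(4)*conj(2) + 2*(-1)*conj(-sqrt(5)/2 - 1/2) + 2*(-1)*conj(-1/2 + sqrt(5)/2) + 2*(-1)*conj(-1/2 + sqrt(5)/2) + 2*(-1)*conj(-sqrt(5)/2 - 1/2) + 5*(0)*conj(0) + 5*(0)*conj(0)]
      = (1/20)[(8) + (8) + (1 + sqrt(5)) + (1 - sqrt(5)) + (1 - sqrt(5)) + (1 + sqrt(5)) + (0) + (0)] = 20/20 = 1
Hence the multiplicities are chi_6: 1, chi_8: 1. Dimension check: dim(chi_7)*dim(chi_5) = 2*2 = 4 and sum (mult * dim) = 1*2 + 1*2 = 4.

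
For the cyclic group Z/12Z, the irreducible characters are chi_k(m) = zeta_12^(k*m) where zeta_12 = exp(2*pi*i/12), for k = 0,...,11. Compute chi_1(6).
chi_1(6) = zeta_12^6 = -1

Working: chi_1(6) = zeta_12^(1*6) = zeta_12^6. Since zeta_12^12 = 1, this equals zeta_12^6 = exp(2*pi*i*6/12) = -1.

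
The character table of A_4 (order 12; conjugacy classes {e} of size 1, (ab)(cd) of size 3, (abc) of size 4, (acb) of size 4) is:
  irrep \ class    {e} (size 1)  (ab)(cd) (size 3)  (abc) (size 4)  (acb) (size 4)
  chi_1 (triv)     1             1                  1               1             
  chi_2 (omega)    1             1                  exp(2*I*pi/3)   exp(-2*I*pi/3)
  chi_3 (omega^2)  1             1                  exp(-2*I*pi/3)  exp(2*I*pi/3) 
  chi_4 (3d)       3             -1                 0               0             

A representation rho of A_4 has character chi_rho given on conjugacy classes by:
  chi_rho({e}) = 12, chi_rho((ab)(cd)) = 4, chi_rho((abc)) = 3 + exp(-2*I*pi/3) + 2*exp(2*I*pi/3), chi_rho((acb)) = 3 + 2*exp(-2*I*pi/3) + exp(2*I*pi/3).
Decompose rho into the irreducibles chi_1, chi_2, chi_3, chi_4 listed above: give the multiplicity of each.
Multiplicities: chi_1: 3, chi_2: 2, chi_3: 1, chi_4: 2.

Reasoning: Use <chi_rho, chi> = (1/|G|) sum_C |C| * chi_rho(C) * conj(chi(C)) with |G| = 12 for each irreducible chi in the table:
  <chi_rho, chi_1> = (1/12)[1*(12)*conj(1) + 3*(4)*conj(1) + 4*(3 + exp(-2*I*pi/3) + 2*exp(2*I*pi/3))*conj(1) + 4*(3 + 2*exp(-2*I*pi/3) + exp(2*I*pi/3))*conj(1)]
      = (1/12)[(12) + (12) + (12 + 4*exp(-2*I*pi/3) + 8*exp(2*I*pi/3)) + (12 + 8*exp(-2*I*pi/3) + 4*exp(2*I*pi/3))] = 36/12 = 3
  <chi_rho, chi_2> = (1/12)[1*(12)*conj(1) + 3*(4)*conj(1) + 4*(3 + exp(-2*I*pi/3) + 2*exp(2*I*pi/3))*conj(exp(2*I*pi/3)) + 4*(3 + 2*exp(-2*I*pi/3) + exp(2*I*pi/3))*conj(exp(-2*I*pi/3))]
      = (1/12)[(12) + (12) + (8 + 12*exp(-2*I*pi/3) + 4*exp(2*I*pi/3)) + (8 + 4*exp(-2*I*pi/3) + 12*exp(2*I*pi/3))] = 24/12 = 2
  <chi_rho, chi_3> = (1/12)[1*(12)*conj(1) + 3*(4)*conj(1) + 4*(3 + exp(-2*I*pi/3) + 2*exp(2*I*pi/3))*conj(exp(-2*I*pi/3)) + 4*(3 + 2*exp(-2*I*pi/3) + exp(2*I*pi/3))*conj(exp(2*I*pi/3))]
      = (1/12)[(12) + (12) + (4 + 8*exp(-2*I*pi/3) + 12*exp(2*I*pi/3)) + (4 + 12*exp(-2*I*pi/3) + 8*exp(2*I*pi/3))] = 12/12 = 1
  <chi_rho, chi_4> = (1/12)[1*(12)*conj(3) + 3*(4)*conj(-1) + 4*(3 + exp(-2*I*pi/3) + 2*exp(2*I*pi/3))*conj(0) + 4*(3 + 2*exp(-2*I*pi/3) + exp(2*I*pi/3))*conj(0)]
      = (1/12)[(36) + (-12) + (0) + (0)] = 24/12 = 2
(Exp terms are combined using exp(i*s)*conj(exp(i*t)) = exp(i*(s-t)), and sums of them are collapsed using the identity that for every m > 1 the m distinct m-th roots of unity sum to 0, e.g. 1 + exp(2*I*pi/3) + exp(-2*I*pi/3) = 0.)
Dimension check: dim(rho) = sum (mult * dim) = 3*1 + 2*1 + 1*1 + 2*3 = 12 = chi_rho(e) = 12.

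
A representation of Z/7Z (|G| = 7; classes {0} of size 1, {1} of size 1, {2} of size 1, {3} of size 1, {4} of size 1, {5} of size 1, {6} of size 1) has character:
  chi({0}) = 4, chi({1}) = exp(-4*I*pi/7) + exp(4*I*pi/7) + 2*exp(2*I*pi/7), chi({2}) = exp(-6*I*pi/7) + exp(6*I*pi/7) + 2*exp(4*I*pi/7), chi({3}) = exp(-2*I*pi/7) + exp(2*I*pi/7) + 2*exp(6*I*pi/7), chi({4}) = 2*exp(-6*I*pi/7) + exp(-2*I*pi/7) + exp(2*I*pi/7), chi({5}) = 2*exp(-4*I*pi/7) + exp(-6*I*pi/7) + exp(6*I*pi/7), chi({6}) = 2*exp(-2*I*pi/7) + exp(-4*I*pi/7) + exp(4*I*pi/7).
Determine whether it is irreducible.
Not irreducible (reducible): <chi, chi> = 6 > 1.

Justification: <chi, chi> = (1/|G|) sum_C |C| * |chi(C)|^2 = (1/7)[1*|4|^2 + 1*|exp(-4*I*pi/7) + exp(4*I*pi/7) + 2*exp(2*I*pi/7)|^2 + 1*|exp(-6*I*pi/7) + exp(6*I*pi/7) + 2*exp(4*I*pi/7)|^2 + 1*|exp(-2*I*pi/7) + exp(2*I*pi/7) + 2*exp(6*I*pi/7)|^2 + 1*|2*exp(-6*I*pi/7) + exp(-2*I*pi/7) + exp(2*I*pi/7)|^2 + 1*|2*exp(-4*I*pi/7) + exp(-6*I*pi/7) + exp(6*I*pi/7)|^2 + 1*|2*exp(-2*I*pi/7) + exp(-4*I*pi/7) + exp(4*I*pi/7)|^2]
  = (1/7)[(16) + (6 + 2*exp(-2*I*pi/7) + 3*exp(-6*I*pi/7) + 3*exp(6*I*pi/7) + 2*exp(2*I*pi/7)) + (6 + 3*exp(-2*I*pi/7) + 2*exp(-4*I*pi/7) + 2*exp(4*I*pi/7) + 3*exp(2*I*pi/7)) + (6 + 3*exp(-4*I*pi/7) + 2*exp(-6*I*pi/7) + 2*exp(6*I*pi/7) + 3*exp(4*I*pi/7)) + (6 + 3*exp(-4*I*pi/7) + 2*exp(-6*I*pi/7) + 2*exp(6*I*pi/7) + 3*exp(4*I*pi/7)) + (6 + 3*exp(-2*I*pi/7) + 2*exp(-4*I*pi/7) + 2*exp(4*I*pi/7) + 3*exp(2*I*pi/7)) + (6 + 2*exp(-2*I*pi/7) + 3*exp(-6*I*pi/7) + 3*exp(6*I*pi/7) + 2*exp(2*I*pi/7))] = 42/7 = 6.
(Exp terms are combined using exp(i*s)*conj(exp(i*t)) = exp(i*(s-t)), and sums of them are collapsed using the identity that for every m > 1 the m distinct m-th roots of unity sum to 0, e.g. 1 + exp(2*I*pi/3) + exp(-2*I*pi/3) = 0.)
A character is irreducible iff <chi, chi> = 1, so this representation is reducible.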